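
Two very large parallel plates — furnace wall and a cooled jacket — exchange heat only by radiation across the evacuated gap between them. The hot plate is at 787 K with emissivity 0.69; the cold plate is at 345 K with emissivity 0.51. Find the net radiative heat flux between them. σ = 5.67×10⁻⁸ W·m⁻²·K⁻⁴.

For two infinite grey parallel plates, q = σ(T₁⁴ − T₂⁴)/(1/ε₁ + 1/ε₂ − 1).
T₁⁴ − T₂⁴ = 3.836×10¹¹ − 1.417×10¹⁰ = 3.695×10¹¹ K⁴.
1/ε₁ + 1/ε₂ − 1 = 1.449 + 1.961 − 1 = 2.410.
q = 5.67×10⁻⁸ × 3.695×10¹¹ / 2.410.

q ≈ 8690 W/m²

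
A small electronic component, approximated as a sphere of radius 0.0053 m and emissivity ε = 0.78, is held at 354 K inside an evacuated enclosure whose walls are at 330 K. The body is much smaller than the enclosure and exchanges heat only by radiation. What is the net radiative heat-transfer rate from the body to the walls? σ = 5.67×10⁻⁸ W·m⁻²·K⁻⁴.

P_net ≈ 0.0600 W

For a small grey body in a large enclosure: P_net = εσA(T_body⁴ − T_wall⁴).
A = 4πr² = 3.530×10⁻⁴ m²; T_body⁴ − T_wall⁴ = 1.570×10¹⁰ − 1.186×10¹⁰ = 3.845×10⁹ K⁴.
|P_net| = 0.78·5.67×10⁻⁸·3.530×10⁻⁴·3.845×10⁹.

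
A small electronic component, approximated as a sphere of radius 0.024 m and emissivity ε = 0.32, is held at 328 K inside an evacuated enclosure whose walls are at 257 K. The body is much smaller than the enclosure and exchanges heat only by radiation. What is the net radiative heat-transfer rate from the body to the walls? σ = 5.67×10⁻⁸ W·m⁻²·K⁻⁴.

P_net ≈ 0.947 W

For a small grey body in a large enclosure: P_net = εσA(T_body⁴ − T_wall⁴).
A = 4πr² = 0.007238 m²; T_body⁴ − T_wall⁴ = 1.157×10¹⁰ − 4.362×10⁹ = 7.212×10⁹ K⁴.
|P_net| = 0.32·5.67×10⁻⁸·0.007238·7.212×10⁹.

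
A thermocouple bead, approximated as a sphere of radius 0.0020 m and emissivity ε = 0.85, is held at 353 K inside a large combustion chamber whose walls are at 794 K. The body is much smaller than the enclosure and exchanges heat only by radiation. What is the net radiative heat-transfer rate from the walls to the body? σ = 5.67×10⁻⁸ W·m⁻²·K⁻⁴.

For a small grey body in a large enclosure: P_net = εσA(T_body⁴ − T_wall⁴).
A = 4πr² = 5.027×10⁻⁵ m²; T_body⁴ − T_wall⁴ = 1.553×10¹⁰ − 3.974×10¹¹ = -3.819×10¹¹ K⁴.
|P_net| = 0.85·5.67×10⁻⁸·5.027×10⁻⁵·3.819×10¹¹.

P_net ≈ 0.925 W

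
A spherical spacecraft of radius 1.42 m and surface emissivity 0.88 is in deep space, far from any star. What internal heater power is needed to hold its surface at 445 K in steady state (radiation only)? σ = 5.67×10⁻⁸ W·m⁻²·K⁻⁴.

P = εσ·4πr²·T⁴.
4πr² = 25.34 m²; T⁴ = 3.921×10¹⁰ K⁴.
P = 0.88·5.67×10⁻⁸·25.34·3.921×10¹⁰.

P ≈ 49600 W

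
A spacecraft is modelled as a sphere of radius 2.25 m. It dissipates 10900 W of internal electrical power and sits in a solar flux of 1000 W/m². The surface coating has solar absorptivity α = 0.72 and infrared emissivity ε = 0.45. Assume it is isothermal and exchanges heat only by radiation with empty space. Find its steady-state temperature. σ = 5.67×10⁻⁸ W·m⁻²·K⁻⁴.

T ≈ 343 K

At steady state, absorbed solar power + internal power = radiated power.
Absorbed: α·S·A_cross = 0.72·1000·15.90 = 11450 W (cross-section πr²).
Total input = 11450 + 10900 = 22350 W.
Radiated: εσ·A_surf·T⁴ with A_surf = 4πr² = 63.62 m².
T⁴ = 22350/(0.45·5.67×10⁻⁸·63.62) = 1.377×10¹⁰ K⁴.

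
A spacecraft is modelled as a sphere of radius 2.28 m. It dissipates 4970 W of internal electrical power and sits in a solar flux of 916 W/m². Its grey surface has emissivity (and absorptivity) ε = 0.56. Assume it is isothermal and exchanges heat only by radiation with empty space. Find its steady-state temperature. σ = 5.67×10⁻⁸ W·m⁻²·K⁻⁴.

At steady state, absorbed solar power + internal power = radiated power.
Absorbed: α·S·A_cross = 0.56·916·16.33 = 8377 W (cross-section πr²).
Total input = 8377 + 4970 = 13350 W.
Radiated: εσ·A_surf·T⁴ with A_surf = 4πr² = 65.33 m².
T⁴ = 13350/(0.56·5.67×10⁻⁸·65.33) = 6.435×10⁹ K⁴.

T ≈ 283 K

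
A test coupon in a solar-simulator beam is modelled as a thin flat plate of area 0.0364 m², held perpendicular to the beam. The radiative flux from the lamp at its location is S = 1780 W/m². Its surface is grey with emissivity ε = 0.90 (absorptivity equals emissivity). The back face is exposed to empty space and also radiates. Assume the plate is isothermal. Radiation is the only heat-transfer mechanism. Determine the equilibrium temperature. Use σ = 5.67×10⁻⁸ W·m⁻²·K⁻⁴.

At equilibrium, absorbed power = emitted power.
Absorbing cross-section = A = 0.03640 m²; emitting surface = 2A = 0.07280 m² (ratio 2).
εS·A_cross = εσ·A_surf·T⁴  ⇒  T⁴ = S/(2σ)   (ε cancels).
T⁴ = 1780/(2·5.67×10⁻⁸) = 1.570×10¹⁰ K⁴.
T = (1.570×10¹⁰)^(1/4).

T ≈ 354 K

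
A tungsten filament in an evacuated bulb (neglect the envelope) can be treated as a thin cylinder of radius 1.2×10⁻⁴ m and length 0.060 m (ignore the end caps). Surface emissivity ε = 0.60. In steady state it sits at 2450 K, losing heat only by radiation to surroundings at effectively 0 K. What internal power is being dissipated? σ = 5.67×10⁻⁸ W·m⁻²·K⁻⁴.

P ≈ 55.5 W

Steady state: P = εσA T⁴.
A = 2πrL = 4.524×10⁻⁵ m²; T⁴ = (2450)⁴ = 3.603×10¹³ K⁴.
P = 0.60 × 5.67×10⁻⁸ × 4.524×10⁻⁵ × 3.603×10¹³.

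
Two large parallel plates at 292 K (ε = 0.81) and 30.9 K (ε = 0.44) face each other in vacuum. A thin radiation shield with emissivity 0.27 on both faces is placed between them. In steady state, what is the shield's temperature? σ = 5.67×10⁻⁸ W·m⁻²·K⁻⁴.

T_s ≈ 252 K

In steady state the net flux on the hot side equals that on the cold side.
σ(T₁⁴−T_s⁴)/D₁ = σ(T_s⁴−T₂⁴)/D₂, with D₁ = 1/ε₁+1/ε_s−1 = 3.938, D₂ = 1/ε_s+1/ε₂−1 = 4.976.
Solve for T_s⁴: T_s⁴ = (D₂·T₁⁴ + D₁·T₂⁴)/(D₁+D₂) = 4.059×10⁹ K⁴.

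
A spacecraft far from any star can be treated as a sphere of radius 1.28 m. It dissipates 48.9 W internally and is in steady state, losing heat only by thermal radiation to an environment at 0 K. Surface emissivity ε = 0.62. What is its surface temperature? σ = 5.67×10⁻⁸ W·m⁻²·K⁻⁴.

Steady state: internal power = radiated power, P = εσA T⁴.
Radiating area A = 4πr² = 20.59 m².
T⁴ = P/(εσA) = 48.9/(0.62·5.67×10⁻⁸·20.59) = 6.756×10⁷ K⁴.
T = (6.756×10⁷)^(1/4).

T ≈ 90.7 K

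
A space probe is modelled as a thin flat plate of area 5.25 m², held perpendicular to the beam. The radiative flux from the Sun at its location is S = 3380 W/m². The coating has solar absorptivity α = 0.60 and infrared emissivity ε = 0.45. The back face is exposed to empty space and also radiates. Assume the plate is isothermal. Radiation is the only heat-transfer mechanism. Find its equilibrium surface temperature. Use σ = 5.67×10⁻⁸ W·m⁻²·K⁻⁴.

T ≈ 446 K

At equilibrium, absorbed power = emitted power.
Absorbing cross-section = A = 5.250 m²; emitting surface = 2A = 10.50 m² (ratio 2).
αS·A_cross = εσ·A_surf·T⁴  ⇒  T⁴ = αS/(ε·2σ).
T⁴ = 0.600·3380/(0.45·2·5.67×10⁻⁸) = 3.974×10¹⁰ K⁴.
T = (3.974×10¹⁰)^(1/4).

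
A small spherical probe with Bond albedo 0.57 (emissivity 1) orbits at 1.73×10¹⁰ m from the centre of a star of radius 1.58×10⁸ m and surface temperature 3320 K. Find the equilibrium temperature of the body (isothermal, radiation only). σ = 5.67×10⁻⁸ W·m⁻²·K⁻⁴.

The star's surface emits σT_*⁴; at distance d the flux is S = σT_*⁴(R_*/d)².
S = 5.67×10⁻⁸·(3320)⁴·(1.58×10⁸/1.73×10¹⁰)² = 574.6 W/m².
For an isothermal sphere T⁴ = (1−a)S/(4σ) = 1.089×10⁹ K⁴.

T ≈ 182 K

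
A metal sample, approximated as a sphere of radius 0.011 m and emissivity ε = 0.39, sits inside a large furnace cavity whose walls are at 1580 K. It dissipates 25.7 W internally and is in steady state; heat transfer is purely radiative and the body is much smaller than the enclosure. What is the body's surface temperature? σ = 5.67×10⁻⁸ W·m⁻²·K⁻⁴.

T ≈ 1630 K

For a small grey body in a large enclosure, net radiated power = εσA(T⁴ − T_w⁴).
Steady state: P = εσA(T⁴ − T_w⁴) with A = 4πr² = 0.001521 m².
T⁴ = P/(εσA) + T_w⁴ = 25.7/(0.39·5.67×10⁻⁸·0.001521) + (1580)⁴
    = 7.643×10¹¹ + 6.232×10¹² = 6.996×10¹² K⁴.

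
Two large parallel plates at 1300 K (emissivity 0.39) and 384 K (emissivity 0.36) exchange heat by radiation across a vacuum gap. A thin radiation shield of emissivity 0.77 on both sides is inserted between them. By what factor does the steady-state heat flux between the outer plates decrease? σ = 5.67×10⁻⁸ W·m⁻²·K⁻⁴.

factor ≈ 1.37

Without shield: q₀ = σΔ(T⁴)/(1/ε₁+1/ε₂−1) with denominator 4.342.
With shield the two gaps are in series; the resistances add: (1/ε₁+1/ε_s−1)+(1/ε_s+1/ε₂−1) = 2.863+3.076 = 5.939.
Heat-flux ratio q₀/q = 5.939/4.342.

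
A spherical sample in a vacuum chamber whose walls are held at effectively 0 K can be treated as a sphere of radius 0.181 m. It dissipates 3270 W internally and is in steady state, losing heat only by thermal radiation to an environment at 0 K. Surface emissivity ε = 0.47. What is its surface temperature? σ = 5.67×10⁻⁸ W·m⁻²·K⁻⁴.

Steady state: internal power = radiated power, P = εσA T⁴.
Radiating area A = 4πr² = 0.4117 m².
T⁴ = P/(εσA) = 3270/(0.47·5.67×10⁻⁸·0.4117) = 2.981×10¹¹ K⁴.
T = (2.981×10¹¹)^(1/4).

T ≈ 739 K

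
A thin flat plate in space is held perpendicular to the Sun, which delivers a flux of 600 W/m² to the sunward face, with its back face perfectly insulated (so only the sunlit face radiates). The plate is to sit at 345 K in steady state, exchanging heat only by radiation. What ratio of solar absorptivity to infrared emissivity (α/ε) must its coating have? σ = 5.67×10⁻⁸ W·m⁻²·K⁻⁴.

Balance: αS·A = εσ·1A·T⁴ ⇒ α/ε = σT⁴/S.
α/ε = 5.67×10⁻⁸·(345)⁴/600 = 5.67×10⁻⁸·1.417×10¹⁰/600.

α/ε ≈ 1.34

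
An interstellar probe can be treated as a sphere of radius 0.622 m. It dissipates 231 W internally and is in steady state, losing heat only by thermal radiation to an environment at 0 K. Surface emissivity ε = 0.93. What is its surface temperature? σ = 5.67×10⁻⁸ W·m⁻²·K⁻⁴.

T ≈ 173 K

Steady state: internal power = radiated power, P = εσA T⁴.
Radiating area A = 4πr² = 4.862 m².
T⁴ = P/(εσA) = 231/(0.93·5.67×10⁻⁸·4.862) = 9.011×10⁸ K⁴.
T = (9.011×10⁸)^(1/4).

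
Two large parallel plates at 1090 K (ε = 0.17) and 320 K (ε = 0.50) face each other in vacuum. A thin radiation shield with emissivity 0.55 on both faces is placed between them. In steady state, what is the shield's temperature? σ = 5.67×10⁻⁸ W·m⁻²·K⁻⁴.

In steady state the net flux on the hot side equals that on the cold side.
σ(T₁⁴−T_s⁴)/D₁ = σ(T_s⁴−T₂⁴)/D₂, with D₁ = 1/ε₁+1/ε_s−1 = 6.701, D₂ = 1/ε_s+1/ε₂−1 = 2.818.
Solve for T_s⁴: T_s⁴ = (D₂·T₁⁴ + D₁·T₂⁴)/(D₁+D₂) = 4.253×10¹¹ K⁴.

T_s ≈ 808 K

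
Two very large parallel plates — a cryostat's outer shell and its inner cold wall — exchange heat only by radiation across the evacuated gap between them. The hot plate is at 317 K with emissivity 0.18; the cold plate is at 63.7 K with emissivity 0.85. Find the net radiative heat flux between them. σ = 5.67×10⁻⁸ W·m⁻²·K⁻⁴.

For two infinite grey parallel plates, q = σ(T₁⁴ − T₂⁴)/(1/ε₁ + 1/ε₂ − 1).
T₁⁴ − T₂⁴ = 1.010×10¹⁰ − 1.646×10⁷ = 1.008×10¹⁰ K⁴.
1/ε₁ + 1/ε₂ − 1 = 5.556 + 1.176 − 1 = 5.732.
q = 5.67×10⁻⁸ × 1.008×10¹⁰ / 5.732.

q ≈ 99.7 W/m²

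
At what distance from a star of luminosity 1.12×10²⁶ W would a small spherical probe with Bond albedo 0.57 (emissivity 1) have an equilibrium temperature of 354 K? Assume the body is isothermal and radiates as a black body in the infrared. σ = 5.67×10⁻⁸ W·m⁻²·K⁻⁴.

d ≈ 3.28×10¹⁰ m

For an isothermal black-emitting sphere, (1−a)S·πr² = σ·4πr²·T⁴ ⇒ S = 4σT⁴/(1−a).
S = 4·5.67×10⁻⁸·(354)⁴/0.430 = 8283 W/m².
Flux falls as S = L/(4πd²), so d = √(L/(4πS)) = √(1.12×10²⁶/(4π·8283)).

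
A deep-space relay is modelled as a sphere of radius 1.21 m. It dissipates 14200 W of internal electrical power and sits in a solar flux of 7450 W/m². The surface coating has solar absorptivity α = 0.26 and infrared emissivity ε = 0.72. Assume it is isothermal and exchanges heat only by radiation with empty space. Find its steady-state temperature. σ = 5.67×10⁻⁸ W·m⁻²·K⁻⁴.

T ≈ 419 K

At steady state, absorbed solar power + internal power = radiated power.
Absorbed: α·S·A_cross = 0.26·7450·4.600 = 8909 W (cross-section πr²).
Total input = 8909 + 14200 = 23110 W.
Radiated: εσ·A_surf·T⁴ with A_surf = 4πr² = 18.40 m².
T⁴ = 23110/(0.72·5.67×10⁻⁸·18.40) = 3.077×10¹⁰ K⁴.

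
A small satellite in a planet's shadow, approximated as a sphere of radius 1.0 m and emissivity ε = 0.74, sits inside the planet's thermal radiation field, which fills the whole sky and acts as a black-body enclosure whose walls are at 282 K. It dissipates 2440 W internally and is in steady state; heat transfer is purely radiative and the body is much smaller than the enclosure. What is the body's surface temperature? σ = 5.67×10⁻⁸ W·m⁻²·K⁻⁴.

For a small grey body in a large enclosure, net radiated power = εσA(T⁴ − T_w⁴).
Steady state: P = εσA(T⁴ − T_w⁴) with A = 4πr² = 12.57 m².
T⁴ = P/(εσA) + T_w⁴ = 2440/(0.74·5.67×10⁻⁸·12.57) + (282)⁴
    = 4.628×10⁹ + 6.324×10⁹ = 1.095×10¹⁰ K⁴.

T ≈ 323 K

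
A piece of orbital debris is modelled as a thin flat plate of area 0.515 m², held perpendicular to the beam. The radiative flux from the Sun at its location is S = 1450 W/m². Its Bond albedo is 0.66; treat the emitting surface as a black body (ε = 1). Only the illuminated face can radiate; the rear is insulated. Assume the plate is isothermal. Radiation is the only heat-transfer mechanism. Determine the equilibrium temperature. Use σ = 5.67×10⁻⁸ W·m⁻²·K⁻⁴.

T ≈ 305 K

At equilibrium, absorbed power = emitted power.
Absorbing cross-section = A = 0.5150 m²; emitting surface = A = 0.5150 m² (ratio 1).
(1−a)S·A_cross = εσ·A_surf·T⁴  ⇒  T⁴ = (1−a)S/(1σ).
T⁴ = 0.340·1450/(1·5.67×10⁻⁸) = 8.695×10⁹ K⁴.
T = (8.695×10⁹)^(1/4).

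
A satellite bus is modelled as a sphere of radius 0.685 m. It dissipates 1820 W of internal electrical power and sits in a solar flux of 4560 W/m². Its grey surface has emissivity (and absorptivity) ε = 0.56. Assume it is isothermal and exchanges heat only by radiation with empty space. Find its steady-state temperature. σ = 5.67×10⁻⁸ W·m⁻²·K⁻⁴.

T ≈ 416 K

At steady state, absorbed solar power + internal power = radiated power.
Absorbed: α·S·A_cross = 0.56·4560·1.474 = 3764 W (cross-section πr²).
Total input = 3764 + 1820 = 5584 W.
Radiated: εσ·A_surf·T⁴ with A_surf = 4πr² = 5.896 m².
T⁴ = 5584/(0.56·5.67×10⁻⁸·5.896) = 2.983×10¹⁰ K⁴.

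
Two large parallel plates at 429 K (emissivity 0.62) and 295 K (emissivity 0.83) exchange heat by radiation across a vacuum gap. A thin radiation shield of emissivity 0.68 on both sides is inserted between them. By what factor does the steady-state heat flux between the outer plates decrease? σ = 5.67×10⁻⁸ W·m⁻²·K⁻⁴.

Without shield: q₀ = σΔ(T⁴)/(1/ε₁+1/ε₂−1) with denominator 1.818.
With shield the two gaps are in series; the resistances add: (1/ε₁+1/ε_s−1)+(1/ε_s+1/ε₂−1) = 2.083+1.675 = 3.759.
Heat-flux ratio q₀/q = 3.759/1.818.

factor ≈ 2.07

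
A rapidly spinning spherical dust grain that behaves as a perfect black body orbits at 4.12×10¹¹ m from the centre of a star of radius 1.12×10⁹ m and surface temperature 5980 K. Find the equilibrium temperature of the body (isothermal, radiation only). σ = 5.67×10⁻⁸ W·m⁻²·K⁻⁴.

The star's surface emits σT_*⁴; at distance d the flux is S = σT_*⁴(R_*/d)².
S = 5.67×10⁻⁸·(5980)⁴·(1.12×10⁹/4.12×10¹¹)² = 535.8 W/m².
For an isothermal sphere T⁴ = (1−a)S/(4σ) = 2.363×10⁹ K⁴.

T ≈ 220 K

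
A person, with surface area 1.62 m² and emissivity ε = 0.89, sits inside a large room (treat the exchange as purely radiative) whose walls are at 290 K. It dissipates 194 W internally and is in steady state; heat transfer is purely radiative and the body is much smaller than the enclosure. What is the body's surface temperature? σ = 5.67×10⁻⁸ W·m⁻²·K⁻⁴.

For a small grey body in a large enclosure, net radiated power = εσA(T⁴ − T_w⁴).
Steady state: P = εσA(T⁴ − T_w⁴) with A = 1.62 m².
T⁴ = P/(εσA) + T_w⁴ = 194/(0.89·5.67×10⁻⁸·1.620) + (290)⁴
    = 2.373×10⁹ + 7.073×10⁹ = 9.446×10⁹ K⁴.

T ≈ 312 K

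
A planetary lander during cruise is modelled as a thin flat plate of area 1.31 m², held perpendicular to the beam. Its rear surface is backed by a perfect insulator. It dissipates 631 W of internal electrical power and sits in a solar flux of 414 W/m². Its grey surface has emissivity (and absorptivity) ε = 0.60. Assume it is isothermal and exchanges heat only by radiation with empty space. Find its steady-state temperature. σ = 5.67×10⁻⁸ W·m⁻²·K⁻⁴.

T ≈ 383 K

At steady state, absorbed solar power + internal power = radiated power.
Absorbed: α·S·A_cross = 0.60·414·1.310 = 325.4 W (cross-section A).
Total input = 325.4 + 631 = 956.4 W.
Radiated: εσ·A_surf·T⁴ with A_surf = A = 1.310 m².
T⁴ = 956.4/(0.60·5.67×10⁻⁸·1.310) = 2.146×10¹⁰ K⁴.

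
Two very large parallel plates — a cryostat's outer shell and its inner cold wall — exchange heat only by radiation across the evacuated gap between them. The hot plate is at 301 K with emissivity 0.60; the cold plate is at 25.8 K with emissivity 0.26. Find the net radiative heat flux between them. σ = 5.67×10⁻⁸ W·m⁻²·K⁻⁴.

q ≈ 103 W/m²

For two infinite grey parallel plates, q = σ(T₁⁴ − T₂⁴)/(1/ε₁ + 1/ε₂ − 1).
T₁⁴ − T₂⁴ = 8.209×10⁹ − 4.431×10⁵ = 8.208×10⁹ K⁴.
1/ε₁ + 1/ε₂ − 1 = 1.667 + 3.846 − 1 = 4.513.
q = 5.67×10⁻⁸ × 8.208×10⁹ / 4.513.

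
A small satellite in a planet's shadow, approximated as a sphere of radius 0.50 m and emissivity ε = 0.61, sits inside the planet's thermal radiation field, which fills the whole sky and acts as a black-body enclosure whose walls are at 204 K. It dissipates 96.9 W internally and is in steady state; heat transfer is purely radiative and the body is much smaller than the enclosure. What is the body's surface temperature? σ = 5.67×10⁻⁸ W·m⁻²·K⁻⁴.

T ≈ 226 K

For a small grey body in a large enclosure, net radiated power = εσA(T⁴ − T_w⁴).
Steady state: P = εσA(T⁴ − T_w⁴) with A = 4πr² = 3.142 m².
T⁴ = P/(εσA) + T_w⁴ = 96.9/(0.61·5.67×10⁻⁸·3.142) + (204)⁴
    = 8.918×10⁸ + 1.732×10⁹ = 2.624×10⁹ K⁴.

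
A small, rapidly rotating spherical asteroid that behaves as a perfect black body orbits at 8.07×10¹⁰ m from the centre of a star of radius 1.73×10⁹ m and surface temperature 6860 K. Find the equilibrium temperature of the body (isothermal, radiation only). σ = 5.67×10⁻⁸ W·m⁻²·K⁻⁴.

The star's surface emits σT_*⁴; at distance d the flux is S = σT_*⁴(R_*/d)².
S = 5.67×10⁻⁸·(6860)⁴·(1.73×10⁹/8.07×10¹⁰)² = 57710 W/m².
For an isothermal sphere T⁴ = (1−a)S/(4σ) = 2.544×10¹¹ K⁴.

T ≈ 710 K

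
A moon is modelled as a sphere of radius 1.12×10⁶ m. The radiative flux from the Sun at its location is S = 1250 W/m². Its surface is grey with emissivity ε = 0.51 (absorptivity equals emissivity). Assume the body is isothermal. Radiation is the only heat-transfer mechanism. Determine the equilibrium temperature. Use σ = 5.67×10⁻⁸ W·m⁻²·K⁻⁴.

At equilibrium, absorbed power = emitted power.
Absorbing cross-section = πr² = 3.941×10¹² m²; emitting surface = 4πr² = 1.576×10¹³ m² (ratio 4).
εS·A_cross = εσ·A_surf·T⁴  ⇒  T⁴ = S/(4σ)   (ε cancels).
T⁴ = 1250/(4·5.67×10⁻⁸) = 5.511×10⁹ K⁴.
T = (5.511×10⁹)^(1/4).

T ≈ 272 K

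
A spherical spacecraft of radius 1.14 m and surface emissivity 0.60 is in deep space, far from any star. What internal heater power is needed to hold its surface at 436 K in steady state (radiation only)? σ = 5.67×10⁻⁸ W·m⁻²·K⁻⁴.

P = εσ·4πr²·T⁴.
4πr² = 16.33 m²; T⁴ = 3.614×10¹⁰ K⁴.
P = 0.60·5.67×10⁻⁸·16.33·3.614×10¹⁰.

P ≈ 20100 W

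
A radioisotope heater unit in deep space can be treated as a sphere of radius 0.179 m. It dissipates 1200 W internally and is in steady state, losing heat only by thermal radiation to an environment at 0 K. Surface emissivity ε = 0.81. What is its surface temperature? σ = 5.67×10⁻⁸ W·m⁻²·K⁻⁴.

Steady state: internal power = radiated power, P = εσA T⁴.
Radiating area A = 4πr² = 0.4026 m².
T⁴ = P/(εσA) = 1200/(0.81·5.67×10⁻⁸·0.4026) = 6.489×10¹⁰ K⁴.
T = (6.489×10¹⁰)^(1/4).

T ≈ 505 K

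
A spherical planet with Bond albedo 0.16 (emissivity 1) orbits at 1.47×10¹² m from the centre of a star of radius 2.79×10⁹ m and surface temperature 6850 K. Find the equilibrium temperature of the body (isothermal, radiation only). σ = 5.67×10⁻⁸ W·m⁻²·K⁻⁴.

The star's surface emits σT_*⁴; at distance d the flux is S = σT_*⁴(R_*/d)².
S = 5.67×10⁻⁸·(6850)⁴·(2.79×10⁹/1.47×10¹²)² = 449.7 W/m².
For an isothermal sphere T⁴ = (1−a)S/(4σ) = 1.666×10⁹ K⁴.

T ≈ 202 K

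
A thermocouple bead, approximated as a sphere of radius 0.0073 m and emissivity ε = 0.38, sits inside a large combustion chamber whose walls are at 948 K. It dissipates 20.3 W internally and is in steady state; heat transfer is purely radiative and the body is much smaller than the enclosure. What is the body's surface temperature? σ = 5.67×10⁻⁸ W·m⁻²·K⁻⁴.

T ≈ 1220 K

For a small grey body in a large enclosure, net radiated power = εσA(T⁴ − T_w⁴).
Steady state: P = εσA(T⁴ − T_w⁴) with A = 4πr² = 6.697×10⁻⁴ m².
T⁴ = P/(εσA) + T_w⁴ = 20.3/(0.38·5.67×10⁻⁸·6.697×10⁻⁴) + (948)⁴
    = 1.407×10¹² + 8.077×10¹¹ = 2.215×10¹² K⁴.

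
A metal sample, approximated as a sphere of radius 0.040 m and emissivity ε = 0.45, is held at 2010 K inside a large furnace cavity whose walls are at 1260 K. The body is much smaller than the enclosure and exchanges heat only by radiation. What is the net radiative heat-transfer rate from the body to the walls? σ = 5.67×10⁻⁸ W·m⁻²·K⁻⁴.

For a small grey body in a large enclosure: P_net = εσA(T_body⁴ − T_wall⁴).
A = 4πr² = 0.02011 m²; T_body⁴ − T_wall⁴ = 1.632×10¹³ − 2.520×10¹² = 1.380×10¹³ K⁴.
|P_net| = 0.45·5.67×10⁻⁸·0.02011·1.380×10¹³.

P_net ≈ 7080 W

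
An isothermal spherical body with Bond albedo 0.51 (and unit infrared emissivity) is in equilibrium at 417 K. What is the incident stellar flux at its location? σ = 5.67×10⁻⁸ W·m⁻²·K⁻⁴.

(1−a)S·πr² = σ·4πr²·T⁴ ⇒ S = 4σT⁴/(1−a).
S = 4·5.67×10⁻⁸·3.024×10¹⁰/0.490.

S ≈ 14000 W/m²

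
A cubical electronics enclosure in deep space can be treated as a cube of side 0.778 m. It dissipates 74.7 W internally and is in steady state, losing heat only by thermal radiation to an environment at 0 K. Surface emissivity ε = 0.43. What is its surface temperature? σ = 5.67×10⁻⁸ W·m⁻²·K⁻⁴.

T ≈ 170 K

Steady state: internal power = radiated power, P = εσA T⁴.
Radiating area A = 6L² = 3.632 m².
T⁴ = P/(εσA) = 74.7/(0.43·5.67×10⁻⁸·3.632) = 8.436×10⁸ K⁴.
T = (8.436×10⁸)^(1/4).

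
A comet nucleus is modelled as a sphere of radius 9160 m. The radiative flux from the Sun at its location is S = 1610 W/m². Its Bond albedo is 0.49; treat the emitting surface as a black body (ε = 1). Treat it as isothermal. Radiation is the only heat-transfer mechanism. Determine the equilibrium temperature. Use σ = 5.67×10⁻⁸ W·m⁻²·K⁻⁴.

At equilibrium, absorbed power = emitted power.
Absorbing cross-section = πr² = 2.636×10⁸ m²; emitting surface = 4πr² = 1.054×10⁹ m² (ratio 4).
(1−a)S·A_cross = εσ·A_surf·T⁴  ⇒  T⁴ = (1−a)S/(4σ).
T⁴ = 0.510·1610/(4·5.67×10⁻⁸) = 3.620×10⁹ K⁴.
T = (3.620×10⁹)^(1/4).

T ≈ 245 K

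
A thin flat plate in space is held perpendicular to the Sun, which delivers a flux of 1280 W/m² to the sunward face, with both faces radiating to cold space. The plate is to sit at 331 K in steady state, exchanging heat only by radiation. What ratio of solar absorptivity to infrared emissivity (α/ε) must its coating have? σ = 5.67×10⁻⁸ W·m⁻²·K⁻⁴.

α/ε ≈ 1.06

Balance: αS·A = εσ·2A·T⁴ ⇒ α/ε = 2σT⁴/S.
α/ε = 2·5.67×10⁻⁸·(331)⁴/1280 = 2·5.67×10⁻⁸·1.200×10¹⁰/1280.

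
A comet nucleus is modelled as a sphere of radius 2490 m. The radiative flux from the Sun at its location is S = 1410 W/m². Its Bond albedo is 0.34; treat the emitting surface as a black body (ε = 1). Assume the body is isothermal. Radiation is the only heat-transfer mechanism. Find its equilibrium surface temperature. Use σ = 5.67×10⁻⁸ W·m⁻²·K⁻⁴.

T ≈ 253 K

At equilibrium, absorbed power = emitted power.
Absorbing cross-section = πr² = 1.948×10⁷ m²; emitting surface = 4πr² = 7.791×10⁷ m² (ratio 4).
(1−a)S·A_cross = εσ·A_surf·T⁴  ⇒  T⁴ = (1−a)S/(4σ).
T⁴ = 0.660·1410/(4·5.67×10⁻⁸) = 4.103×10⁹ K⁴.
T = (4.103×10⁹)^(1/4).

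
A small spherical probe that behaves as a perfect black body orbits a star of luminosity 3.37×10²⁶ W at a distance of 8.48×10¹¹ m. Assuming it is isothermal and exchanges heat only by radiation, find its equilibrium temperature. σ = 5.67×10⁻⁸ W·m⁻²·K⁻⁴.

First find the stellar flux at distance d: S = L/(4πd²) = 3.37×10²⁶/(4π·(8.48×10¹¹)²) = 37.29 W/m².
For an isothermal sphere, absorbed (1−a)S·πr² = emitted σ·4πr²·T⁴, so T⁴ = (1−a)S/(4σ).
T⁴ = 1.00·37.29/(4·5.67×10⁻⁸) = 1.644×10⁸ K⁴.

T ≈ 113 K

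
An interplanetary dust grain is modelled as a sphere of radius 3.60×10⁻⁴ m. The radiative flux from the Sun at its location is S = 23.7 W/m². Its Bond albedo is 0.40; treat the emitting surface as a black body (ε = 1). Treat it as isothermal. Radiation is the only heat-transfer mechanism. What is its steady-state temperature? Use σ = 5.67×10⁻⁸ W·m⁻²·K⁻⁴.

At equilibrium, absorbed power = emitted power.
Absorbing cross-section = πr² = 4.072×10⁻⁷ m²; emitting surface = 4πr² = 1.629×10⁻⁶ m² (ratio 4).
(1−a)S·A_cross = εσ·A_surf·T⁴  ⇒  T⁴ = (1−a)S/(4σ).
T⁴ = 0.600·23.7/(4·5.67×10⁻⁸) = 6.270×10⁷ K⁴.
T = (6.270×10⁷)^(1/4).

T ≈ 89.0 K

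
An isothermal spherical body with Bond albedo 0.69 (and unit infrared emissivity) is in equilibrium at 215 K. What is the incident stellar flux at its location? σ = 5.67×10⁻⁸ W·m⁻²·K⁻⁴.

(1−a)S·πr² = σ·4πr²·T⁴ ⇒ S = 4σT⁴/(1−a).
S = 4·5.67×10⁻⁸·2.137×10⁹/0.310.

S ≈ 1560 W/m²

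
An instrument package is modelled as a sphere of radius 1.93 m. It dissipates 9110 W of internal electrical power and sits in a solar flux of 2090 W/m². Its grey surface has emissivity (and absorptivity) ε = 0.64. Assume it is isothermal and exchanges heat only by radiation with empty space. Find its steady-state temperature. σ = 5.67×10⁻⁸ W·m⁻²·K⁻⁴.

At steady state, absorbed solar power + internal power = radiated power.
Absorbed: α·S·A_cross = 0.64·2090·11.70 = 15650 W (cross-section πr²).
Total input = 15650 + 9110 = 24760 W.
Radiated: εσ·A_surf·T⁴ with A_surf = 4πr² = 46.81 m².
T⁴ = 24760/(0.64·5.67×10⁻⁸·46.81) = 1.458×10¹⁰ K⁴.

T ≈ 347 K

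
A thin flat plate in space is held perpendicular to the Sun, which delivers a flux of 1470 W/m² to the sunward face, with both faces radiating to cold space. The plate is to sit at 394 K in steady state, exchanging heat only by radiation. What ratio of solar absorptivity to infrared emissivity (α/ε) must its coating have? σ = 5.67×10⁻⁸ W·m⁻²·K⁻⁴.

α/ε ≈ 1.86

Balance: αS·A = εσ·2A·T⁴ ⇒ α/ε = 2σT⁴/S.
α/ε = 2·5.67×10⁻⁸·(394)⁴/1470 = 2·5.67×10⁻⁸·2.410×10¹⁰/1470.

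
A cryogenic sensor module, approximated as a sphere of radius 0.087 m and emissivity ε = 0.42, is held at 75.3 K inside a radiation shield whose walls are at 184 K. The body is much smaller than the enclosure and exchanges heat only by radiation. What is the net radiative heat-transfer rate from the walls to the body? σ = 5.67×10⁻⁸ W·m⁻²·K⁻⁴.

For a small grey body in a large enclosure: P_net = εσA(T_body⁴ − T_wall⁴).
A = 4πr² = 0.09511 m²; T_body⁴ − T_wall⁴ = 3.215×10⁷ − 1.146×10⁹ = -1.114×10⁹ K⁴.
|P_net| = 0.42·5.67×10⁻⁸·0.09511·1.114×10⁹.

P_net ≈ 2.52 W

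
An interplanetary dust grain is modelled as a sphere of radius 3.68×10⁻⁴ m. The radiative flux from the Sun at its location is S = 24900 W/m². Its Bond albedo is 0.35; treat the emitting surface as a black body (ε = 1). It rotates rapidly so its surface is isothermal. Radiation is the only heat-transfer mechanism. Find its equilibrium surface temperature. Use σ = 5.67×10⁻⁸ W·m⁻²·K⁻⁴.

At equilibrium, absorbed power = emitted power.
Absorbing cross-section = πr² = 4.254×10⁻⁷ m²; emitting surface = 4πr² = 1.702×10⁻⁶ m² (ratio 4).
(1−a)S·A_cross = εσ·A_surf·T⁴  ⇒  T⁴ = (1−a)S/(4σ).
T⁴ = 0.650·24900/(4·5.67×10⁻⁸) = 7.136×10¹⁰ K⁴.
T = (7.136×10¹⁰)^(1/4).

T ≈ 517 K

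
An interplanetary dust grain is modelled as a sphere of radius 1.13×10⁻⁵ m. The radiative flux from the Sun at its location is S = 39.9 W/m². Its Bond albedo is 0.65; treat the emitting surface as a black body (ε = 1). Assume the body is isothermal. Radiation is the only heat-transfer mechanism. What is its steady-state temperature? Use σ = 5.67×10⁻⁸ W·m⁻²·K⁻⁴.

T ≈ 88.6 K

At equilibrium, absorbed power = emitted power.
Absorbing cross-section = πr² = 4.011×10⁻¹⁰ m²; emitting surface = 4πr² = 1.605×10⁻⁹ m² (ratio 4).
(1−a)S·A_cross = εσ·A_surf·T⁴  ⇒  T⁴ = (1−a)S/(4σ).
T⁴ = 0.350·39.9/(4·5.67×10⁻⁸) = 6.157×10⁷ K⁴.
T = (6.157×10⁷)^(1/4).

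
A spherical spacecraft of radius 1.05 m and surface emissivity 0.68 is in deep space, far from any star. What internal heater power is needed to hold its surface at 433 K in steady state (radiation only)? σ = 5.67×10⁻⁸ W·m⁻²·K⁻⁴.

P ≈ 18800 W

P = εσ·4πr²·T⁴.
4πr² = 13.85 m²; T⁴ = 3.515×10¹⁰ K⁴.
P = 0.68·5.67×10⁻⁸·13.85·3.515×10¹⁰.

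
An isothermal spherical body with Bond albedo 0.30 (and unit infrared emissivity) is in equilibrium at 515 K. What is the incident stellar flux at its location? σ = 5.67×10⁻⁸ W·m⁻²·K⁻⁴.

S ≈ 22800 W/m²

(1−a)S·πr² = σ·4πr²·T⁴ ⇒ S = 4σT⁴/(1−a).
S = 4·5.67×10⁻⁸·7.034×10¹⁰/0.700.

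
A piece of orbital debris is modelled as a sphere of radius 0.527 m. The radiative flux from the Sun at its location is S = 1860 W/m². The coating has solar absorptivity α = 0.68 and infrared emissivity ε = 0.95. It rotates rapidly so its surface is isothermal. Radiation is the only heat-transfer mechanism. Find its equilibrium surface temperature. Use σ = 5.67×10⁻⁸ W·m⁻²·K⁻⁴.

T ≈ 277 K

At equilibrium, absorbed power = emitted power.
Absorbing cross-section = πr² = 0.8725 m²; emitting surface = 4πr² = 3.490 m² (ratio 4).
αS·A_cross = εσ·A_surf·T⁴  ⇒  T⁴ = αS/(ε·4σ).
T⁴ = 0.680·1860/(0.95·4·5.67×10⁻⁸) = 5.870×10⁹ K⁴.
T = (5.870×10⁹)^(1/4).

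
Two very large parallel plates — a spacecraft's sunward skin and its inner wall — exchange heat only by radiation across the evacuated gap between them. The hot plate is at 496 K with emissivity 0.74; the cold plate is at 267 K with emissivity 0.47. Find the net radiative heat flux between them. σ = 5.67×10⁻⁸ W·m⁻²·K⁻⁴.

For two infinite grey parallel plates, q = σ(T₁⁴ − T₂⁴)/(1/ε₁ + 1/ε₂ − 1).
T₁⁴ − T₂⁴ = 6.052×10¹⁰ − 5.082×10⁹ = 5.544×10¹⁰ K⁴.
1/ε₁ + 1/ε₂ − 1 = 1.351 + 2.128 − 1 = 2.479.
q = 5.67×10⁻⁸ × 5.544×10¹⁰ / 2.479.

q ≈ 1270 W/m²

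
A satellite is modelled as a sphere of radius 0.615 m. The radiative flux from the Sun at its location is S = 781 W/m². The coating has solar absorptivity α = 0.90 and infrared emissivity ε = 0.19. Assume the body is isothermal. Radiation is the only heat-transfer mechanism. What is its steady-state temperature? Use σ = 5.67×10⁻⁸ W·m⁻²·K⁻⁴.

T ≈ 357 K

At equilibrium, absorbed power = emitted power.
Absorbing cross-section = πr² = 1.188 m²; emitting surface = 4πr² = 4.753 m² (ratio 4).
αS·A_cross = εσ·A_surf·T⁴  ⇒  T⁴ = αS/(ε·4σ).
T⁴ = 0.900·781/(0.19·4·5.67×10⁻⁸) = 1.631×10¹⁰ K⁴.
T = (1.631×10¹⁰)^(1/4).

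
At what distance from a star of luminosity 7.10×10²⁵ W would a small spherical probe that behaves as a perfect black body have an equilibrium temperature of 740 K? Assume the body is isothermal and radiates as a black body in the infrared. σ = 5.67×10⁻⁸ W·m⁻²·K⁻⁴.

d ≈ 9.11×10⁹ m

For an isothermal black-emitting sphere, (1−a)S·πr² = σ·4πr²·T⁴ ⇒ S = 4σT⁴/(1−a).
S = 4·5.67×10⁻⁸·(740)⁴/1.00 = 68010 W/m².
Flux falls as S = L/(4πd²), so d = √(L/(4πS)) = √(7.10×10²⁵/(4π·68010)).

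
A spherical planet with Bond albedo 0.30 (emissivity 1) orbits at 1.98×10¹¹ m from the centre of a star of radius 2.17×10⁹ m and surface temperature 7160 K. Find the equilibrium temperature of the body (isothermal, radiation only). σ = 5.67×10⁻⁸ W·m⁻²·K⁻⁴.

T ≈ 485 K

The star's surface emits σT_*⁴; at distance d the flux is S = σT_*⁴(R_*/d)².
S = 5.67×10⁻⁸·(7160)⁴·(2.17×10⁹/1.98×10¹¹)² = 17900 W/m².
For an isothermal sphere T⁴ = (1−a)S/(4σ) = 5.524×10¹⁰ K⁴.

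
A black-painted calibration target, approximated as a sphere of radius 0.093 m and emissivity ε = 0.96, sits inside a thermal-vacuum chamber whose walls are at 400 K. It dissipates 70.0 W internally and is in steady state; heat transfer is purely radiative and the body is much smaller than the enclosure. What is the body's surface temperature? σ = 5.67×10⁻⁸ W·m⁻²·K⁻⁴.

T ≈ 440 K

For a small grey body in a large enclosure, net radiated power = εσA(T⁴ − T_w⁴).
Steady state: P = εσA(T⁴ − T_w⁴) with A = 4πr² = 0.1087 m².
T⁴ = P/(εσA) + T_w⁴ = 70.0/(0.96·5.67×10⁻⁸·0.1087) + (400)⁴
    = 1.183×10¹⁰ + 2.560×10¹⁰ = 3.743×10¹⁰ K⁴.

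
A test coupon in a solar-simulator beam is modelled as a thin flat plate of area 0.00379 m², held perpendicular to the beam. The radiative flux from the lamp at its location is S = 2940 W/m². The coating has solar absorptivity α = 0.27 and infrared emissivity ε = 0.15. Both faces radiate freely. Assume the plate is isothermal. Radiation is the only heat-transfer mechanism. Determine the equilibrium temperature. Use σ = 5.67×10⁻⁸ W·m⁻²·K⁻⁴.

At equilibrium, absorbed power = emitted power.
Absorbing cross-section = A = 0.003790 m²; emitting surface = 2A = 0.007580 m² (ratio 2).
αS·A_cross = εσ·A_surf·T⁴  ⇒  T⁴ = αS/(ε·2σ).
T⁴ = 0.270·2940/(0.15·2·5.67×10⁻⁸) = 4.667×10¹⁰ K⁴.
T = (4.667×10¹⁰)^(1/4).

T ≈ 465 K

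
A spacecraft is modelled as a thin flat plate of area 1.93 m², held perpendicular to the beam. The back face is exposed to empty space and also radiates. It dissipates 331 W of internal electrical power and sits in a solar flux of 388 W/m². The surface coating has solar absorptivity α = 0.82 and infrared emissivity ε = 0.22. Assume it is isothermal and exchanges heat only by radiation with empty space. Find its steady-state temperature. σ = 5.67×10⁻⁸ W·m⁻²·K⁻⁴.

At steady state, absorbed solar power + internal power = radiated power.
Absorbed: α·S·A_cross = 0.82·388·1.930 = 614.0 W (cross-section A).
Total input = 614.0 + 331 = 945.0 W.
Radiated: εσ·A_surf·T⁴ with A_surf = 2A = 3.860 m².
T⁴ = 945.0/(0.22·5.67×10⁻⁸·3.860) = 1.963×10¹⁰ K⁴.

T ≈ 374 K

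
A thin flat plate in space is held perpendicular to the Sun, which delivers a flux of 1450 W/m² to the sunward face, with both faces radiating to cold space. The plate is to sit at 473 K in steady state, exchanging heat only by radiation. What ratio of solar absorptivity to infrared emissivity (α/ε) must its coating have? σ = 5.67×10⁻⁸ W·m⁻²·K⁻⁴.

α/ε ≈ 3.91

Balance: αS·A = εσ·2A·T⁴ ⇒ α/ε = 2σT⁴/S.
α/ε = 2·5.67×10⁻⁸·(473)⁴/1450 = 2·5.67×10⁻⁸·5.005×10¹⁰/1450.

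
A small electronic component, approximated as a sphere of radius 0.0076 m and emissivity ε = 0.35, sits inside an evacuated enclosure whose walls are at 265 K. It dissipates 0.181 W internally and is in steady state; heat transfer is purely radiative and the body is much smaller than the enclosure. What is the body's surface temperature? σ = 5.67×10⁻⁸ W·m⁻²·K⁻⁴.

T ≈ 364 K

For a small grey body in a large enclosure, net radiated power = εσA(T⁴ − T_w⁴).
Steady state: P = εσA(T⁴ − T_w⁴) with A = 4πr² = 7.258×10⁻⁴ m².
T⁴ = P/(εσA) + T_w⁴ = 0.181/(0.35·5.67×10⁻⁸·7.258×10⁻⁴) + (265)⁴
    = 1.257×10¹⁰ + 4.932×10⁹ = 1.750×10¹⁰ K⁴.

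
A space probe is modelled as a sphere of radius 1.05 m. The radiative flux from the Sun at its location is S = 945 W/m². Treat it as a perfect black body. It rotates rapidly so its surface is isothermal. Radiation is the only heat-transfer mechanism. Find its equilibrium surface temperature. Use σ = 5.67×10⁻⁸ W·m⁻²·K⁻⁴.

At equilibrium, absorbed power = emitted power.
Absorbing cross-section = πr² = 3.464 m²; emitting surface = 4πr² = 13.85 m² (ratio 4).
S·A_cross = εσ·A_surf·T⁴  ⇒  T⁴ = S/(4σ).
T⁴ = 1.00·945/(4·5.67×10⁻⁸) = 4.167×10⁹ K⁴.
T = (4.167×10⁹)^(1/4).

T ≈ 254 K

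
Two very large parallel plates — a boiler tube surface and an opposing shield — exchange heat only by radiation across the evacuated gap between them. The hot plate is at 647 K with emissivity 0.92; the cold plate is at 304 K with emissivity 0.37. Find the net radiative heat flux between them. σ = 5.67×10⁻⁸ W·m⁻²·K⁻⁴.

For two infinite grey parallel plates, q = σ(T₁⁴ − T₂⁴)/(1/ε₁ + 1/ε₂ − 1).
T₁⁴ − T₂⁴ = 1.752×10¹¹ − 8.541×10⁹ = 1.667×10¹¹ K⁴.
1/ε₁ + 1/ε₂ − 1 = 1.087 + 2.703 − 1 = 2.790.
q = 5.67×10⁻⁸ × 1.667×10¹¹ / 2.790.

q ≈ 3390 W/m²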